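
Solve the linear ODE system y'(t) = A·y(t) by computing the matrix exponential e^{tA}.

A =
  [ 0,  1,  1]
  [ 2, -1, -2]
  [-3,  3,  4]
e^{tA} =
  [-t*exp(t) + exp(t), t*exp(t), t*exp(t)]
  [2*t*exp(t), -2*t*exp(t) + exp(t), -2*t*exp(t)]
  [-3*t*exp(t), 3*t*exp(t), 3*t*exp(t) + exp(t)]

Strategy: write A = P · J · P⁻¹ where J is a Jordan canonical form, so e^{tA} = P · e^{tJ} · P⁻¹, and e^{tJ} can be computed block-by-block.

A has Jordan form
J =
  [1, 1, 0]
  [0, 1, 0]
  [0, 0, 1]
(up to reordering of blocks).

Per-block formulas:
  For a 2×2 Jordan block J_2(1): exp(t · J_2(1)) = e^(1t)·(I + t·N), where N is the 2×2 nilpotent shift.
  For a 1×1 block at λ = 1: exp(t · [1]) = [e^(1t)].

After assembling e^{tJ} and conjugating by P, we get:

e^{tA} =
  [-t*exp(t) + exp(t), t*exp(t), t*exp(t)]
  [2*t*exp(t), -2*t*exp(t) + exp(t), -2*t*exp(t)]
  [-3*t*exp(t), 3*t*exp(t), 3*t*exp(t) + exp(t)]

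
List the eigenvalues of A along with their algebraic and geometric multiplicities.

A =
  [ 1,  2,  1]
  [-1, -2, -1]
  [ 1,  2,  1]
λ = 0: alg = 3, geom = 2

Step 1 — factor the characteristic polynomial to read off the algebraic multiplicities:
  χ_A(x) = x^3

Step 2 — compute geometric multiplicities via the rank-nullity identity g(λ) = n − rank(A − λI):
  rank(A − (0)·I) = 1, so dim ker(A − (0)·I) = n − 1 = 2

Summary:
  λ = 0: algebraic multiplicity = 3, geometric multiplicity = 2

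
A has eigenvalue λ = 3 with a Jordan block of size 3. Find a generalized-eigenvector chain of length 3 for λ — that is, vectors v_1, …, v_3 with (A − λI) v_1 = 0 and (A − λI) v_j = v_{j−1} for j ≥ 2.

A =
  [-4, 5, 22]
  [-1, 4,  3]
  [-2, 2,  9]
A Jordan chain for λ = 3 of length 3:
v_1 = (14, 2, 4)ᵀ
v_2 = (5, 1, 2)ᵀ
v_3 = (0, 1, 0)ᵀ

Let N = A − (3)·I. We want v_3 with N^3 v_3 = 0 but N^2 v_3 ≠ 0; then v_{j-1} := N · v_j for j = 3, …, 2.

Pick v_3 = (0, 1, 0)ᵀ.
Then v_2 = N · v_3 = (5, 1, 2)ᵀ.
Then v_1 = N · v_2 = (14, 2, 4)ᵀ.

Sanity check: (A − (3)·I) v_1 = (0, 0, 0)ᵀ = 0. ✓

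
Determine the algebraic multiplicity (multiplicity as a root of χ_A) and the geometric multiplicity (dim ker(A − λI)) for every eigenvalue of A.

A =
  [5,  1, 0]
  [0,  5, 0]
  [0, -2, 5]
λ = 5: alg = 3, geom = 2

Step 1 — factor the characteristic polynomial to read off the algebraic multiplicities:
  χ_A(x) = (x - 5)^3

Step 2 — compute geometric multiplicities via the rank-nullity identity g(λ) = n − rank(A − λI):
  rank(A − (5)·I) = 1, so dim ker(A − (5)·I) = n − 1 = 2

Summary:
  λ = 5: algebraic multiplicity = 3, geometric multiplicity = 2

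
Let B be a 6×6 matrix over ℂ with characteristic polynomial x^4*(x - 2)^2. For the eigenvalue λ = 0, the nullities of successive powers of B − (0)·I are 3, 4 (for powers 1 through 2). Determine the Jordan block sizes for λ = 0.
Block sizes for λ = 0: [2, 1, 1]

From the dimensions of kernels of powers, the number of Jordan blocks of size at least j is d_j − d_{j−1} where d_j = dim ker(N^j) (with d_0 = 0). Computing the differences gives [3, 1].
The number of blocks of size exactly k is (#blocks of size ≥ k) − (#blocks of size ≥ k + 1), so the partition is: 2 block(s) of size 1, 1 block(s) of size 2.
In nonincreasing order the block sizes are [2, 1, 1].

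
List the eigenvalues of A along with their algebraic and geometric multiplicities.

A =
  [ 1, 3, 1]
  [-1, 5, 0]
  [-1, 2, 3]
λ = 3: alg = 3, geom = 1

Step 1 — factor the characteristic polynomial to read off the algebraic multiplicities:
  χ_A(x) = (x - 3)^3

Step 2 — compute geometric multiplicities via the rank-nullity identity g(λ) = n − rank(A − λI):
  rank(A − (3)·I) = 2, so dim ker(A − (3)·I) = n − 2 = 1

Summary:
  λ = 3: algebraic multiplicity = 3, geometric multiplicity = 1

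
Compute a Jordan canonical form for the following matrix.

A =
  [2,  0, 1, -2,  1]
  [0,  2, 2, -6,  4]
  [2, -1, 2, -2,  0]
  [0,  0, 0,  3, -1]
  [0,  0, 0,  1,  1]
J_3(2) ⊕ J_2(2)

The characteristic polynomial is
  det(x·I − A) = x^5 - 10*x^4 + 40*x^3 - 80*x^2 + 80*x - 32 = (x - 2)^5

Eigenvalues and multiplicities (the geometric multiplicity of λ is n − rank(A − λI), which equals the number of Jordan blocks for λ):
  λ = 2: algebraic multiplicity = 5, geometric multiplicity = 2

Determining the block sizes for each eigenvalue:
  λ = 2: with am = 5 and gm = 2, the partition is not yet determined (e.g. several partitions of 5 into 2 parts exist). Let N = A − (2)·I. Computing rank(N^1) = 3, rank(N^2) = 1, rank(N^3) = 0; the number of blocks of size ≥ j is rank(N^{j−1}) − rank(N^j), giving [2, 2, 1]. So we have 1 block(s) of size 3, 1 block(s) of size 2 → block sizes [3, 2]

Assembling the blocks gives a Jordan form
J =
  [2, 1, 0, 0, 0]
  [0, 2, 1, 0, 0]
  [0, 0, 2, 0, 0]
  [0, 0, 0, 2, 1]
  [0, 0, 0, 0, 2]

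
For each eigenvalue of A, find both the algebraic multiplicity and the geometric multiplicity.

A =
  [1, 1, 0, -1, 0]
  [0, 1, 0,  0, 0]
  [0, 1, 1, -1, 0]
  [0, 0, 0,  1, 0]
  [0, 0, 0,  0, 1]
λ = 1: alg = 5, geom = 4

Step 1 — factor the characteristic polynomial to read off the algebraic multiplicities:
  χ_A(x) = (x - 1)^5

Step 2 — compute geometric multiplicities via the rank-nullity identity g(λ) = n − rank(A − λI):
  rank(A − (1)·I) = 1, so dim ker(A − (1)·I) = n − 1 = 4

Summary:
  λ = 1: algebraic multiplicity = 5, geometric multiplicity = 4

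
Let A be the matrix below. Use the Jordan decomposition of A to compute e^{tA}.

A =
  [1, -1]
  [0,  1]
e^{tA} =
  [exp(t), -t*exp(t)]
  [0, exp(t)]

Strategy: write A = P · J · P⁻¹ where J is a Jordan canonical form, so e^{tA} = P · e^{tJ} · P⁻¹, and e^{tJ} can be computed block-by-block.

A has Jordan form
J =
  [1, 1]
  [0, 1]
(up to reordering of blocks).

Per-block formulas:
  For a 2×2 Jordan block J_2(1): exp(t · J_2(1)) = e^(1t)·(I + t·N), where N is the 2×2 nilpotent shift.

After assembling e^{tJ} and conjugating by P, we get:

e^{tA} =
  [exp(t), -t*exp(t)]
  [0, exp(t)]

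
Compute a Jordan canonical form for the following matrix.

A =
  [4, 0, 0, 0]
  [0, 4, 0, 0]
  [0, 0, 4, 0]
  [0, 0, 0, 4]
J_1(4) ⊕ J_1(4) ⊕ J_1(4) ⊕ J_1(4)

The characteristic polynomial is
  det(x·I − A) = x^4 - 16*x^3 + 96*x^2 - 256*x + 256 = (x - 4)^4

Eigenvalues and multiplicities (the geometric multiplicity of λ is n − rank(A − λI), which equals the number of Jordan blocks for λ):
  λ = 4: algebraic multiplicity = 4, geometric multiplicity = 4

Determining the block sizes for each eigenvalue:
  λ = 4: gm = am = 4, so every block has size 1 → block sizes [1, 1, 1, 1]

Assembling the blocks gives a Jordan form
J =
  [4, 0, 0, 0]
  [0, 4, 0, 0]
  [0, 0, 4, 0]
  [0, 0, 0, 4]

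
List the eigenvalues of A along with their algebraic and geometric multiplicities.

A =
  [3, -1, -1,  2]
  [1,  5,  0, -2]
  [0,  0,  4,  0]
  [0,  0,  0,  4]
λ = 4: alg = 4, geom = 2

Step 1 — factor the characteristic polynomial to read off the algebraic multiplicities:
  χ_A(x) = (x - 4)^4

Step 2 — compute geometric multiplicities via the rank-nullity identity g(λ) = n − rank(A − λI):
  rank(A − (4)·I) = 2, so dim ker(A − (4)·I) = n − 2 = 2

Summary:
  λ = 4: algebraic multiplicity = 4, geometric multiplicity = 2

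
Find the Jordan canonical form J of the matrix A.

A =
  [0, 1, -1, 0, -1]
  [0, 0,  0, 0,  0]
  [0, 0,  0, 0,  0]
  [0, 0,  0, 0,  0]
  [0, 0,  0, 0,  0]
J_2(0) ⊕ J_1(0) ⊕ J_1(0) ⊕ J_1(0)

The characteristic polynomial is
  det(x·I − A) = x^5

Eigenvalues and multiplicities (the geometric multiplicity of λ is n − rank(A − λI), which equals the number of Jordan blocks for λ):
  λ = 0: algebraic multiplicity = 5, geometric multiplicity = 4

Determining the block sizes for each eigenvalue:
  λ = 0: 4 blocks summing to 5 forces exactly one block of size 2 and the rest size 1 → block sizes [2, 1, 1, 1]

Assembling the blocks gives a Jordan form
J =
  [0, 1, 0, 0, 0]
  [0, 0, 0, 0, 0]
  [0, 0, 0, 0, 0]
  [0, 0, 0, 0, 0]
  [0, 0, 0, 0, 0]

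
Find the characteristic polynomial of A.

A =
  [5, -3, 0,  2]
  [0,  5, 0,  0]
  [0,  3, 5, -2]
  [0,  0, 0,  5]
x^4 - 20*x^3 + 150*x^2 - 500*x + 625

Expanding det(x·I − A) (e.g. by cofactor expansion or by noting that A is similar to its Jordan form J, which has the same characteristic polynomial as A) gives
  χ_A(x) = x^4 - 20*x^3 + 150*x^2 - 500*x + 625
which factors as (x - 5)^4. The eigenvalues (with algebraic multiplicities) are λ = 5 with multiplicity 4.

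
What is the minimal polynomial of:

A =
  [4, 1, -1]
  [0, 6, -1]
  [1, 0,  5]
x^3 - 15*x^2 + 75*x - 125

The characteristic polynomial is χ_A(x) = (x - 5)^3, so the eigenvalues are known. The minimal polynomial is
  m_A(x) = Π_λ (x − λ)^{k_λ}
where k_λ is the size of the *largest* Jordan block for λ (equivalently, the smallest k with (A − λI)^k v = 0 for every generalised eigenvector v of λ).

  λ = 5: largest Jordan block has size 3, contributing (x − 5)^3

So m_A(x) = (x - 5)^3 = x^3 - 15*x^2 + 75*x - 125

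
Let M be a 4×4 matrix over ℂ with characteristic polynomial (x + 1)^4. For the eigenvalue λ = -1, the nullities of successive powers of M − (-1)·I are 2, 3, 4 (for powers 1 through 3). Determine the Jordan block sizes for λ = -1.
Block sizes for λ = -1: [3, 1]

From the dimensions of kernels of powers, the number of Jordan blocks of size at least j is d_j − d_{j−1} where d_j = dim ker(N^j) (with d_0 = 0). Computing the differences gives [2, 1, 1].
The number of blocks of size exactly k is (#blocks of size ≥ k) − (#blocks of size ≥ k + 1), so the partition is: 1 block(s) of size 1, 1 block(s) of size 3.
In nonincreasing order the block sizes are [3, 1].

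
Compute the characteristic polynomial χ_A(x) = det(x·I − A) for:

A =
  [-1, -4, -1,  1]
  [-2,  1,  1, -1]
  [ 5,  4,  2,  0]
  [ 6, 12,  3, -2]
x^4 - 6*x^2 + 8*x - 3

Expanding det(x·I − A) (e.g. by cofactor expansion or by noting that A is similar to its Jordan form J, which has the same characteristic polynomial as A) gives
  χ_A(x) = x^4 - 6*x^2 + 8*x - 3
which factors as (x - 1)^3*(x + 3). The eigenvalues (with algebraic multiplicities) are λ = -3 with multiplicity 1, λ = 1 with multiplicity 3.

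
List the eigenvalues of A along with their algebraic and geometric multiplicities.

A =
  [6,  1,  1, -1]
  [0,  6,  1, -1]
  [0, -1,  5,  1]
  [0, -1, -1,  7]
λ = 6: alg = 4, geom = 2

Step 1 — factor the characteristic polynomial to read off the algebraic multiplicities:
  χ_A(x) = (x - 6)^4

Step 2 — compute geometric multiplicities via the rank-nullity identity g(λ) = n − rank(A − λI):
  rank(A − (6)·I) = 2, so dim ker(A − (6)·I) = n − 2 = 2

Summary:
  λ = 6: algebraic multiplicity = 4, geometric multiplicity = 2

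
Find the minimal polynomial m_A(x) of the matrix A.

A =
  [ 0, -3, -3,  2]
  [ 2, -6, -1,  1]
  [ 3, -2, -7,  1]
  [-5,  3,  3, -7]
x^2 + 10*x + 25

The characteristic polynomial is χ_A(x) = (x + 5)^4, so the eigenvalues are known. The minimal polynomial is
  m_A(x) = Π_λ (x − λ)^{k_λ}
where k_λ is the size of the *largest* Jordan block for λ (equivalently, the smallest k with (A − λI)^k v = 0 for every generalised eigenvector v of λ).

  λ = -5: largest Jordan block has size 2, contributing (x + 5)^2

So m_A(x) = (x + 5)^2 = x^2 + 10*x + 25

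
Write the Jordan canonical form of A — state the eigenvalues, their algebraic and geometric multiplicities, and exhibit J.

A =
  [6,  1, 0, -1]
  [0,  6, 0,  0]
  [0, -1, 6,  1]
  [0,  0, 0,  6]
J_2(6) ⊕ J_1(6) ⊕ J_1(6)

The characteristic polynomial is
  det(x·I − A) = x^4 - 24*x^3 + 216*x^2 - 864*x + 1296 = (x - 6)^4

Eigenvalues and multiplicities (the geometric multiplicity of λ is n − rank(A − λI), which equals the number of Jordan blocks for λ):
  λ = 6: algebraic multiplicity = 4, geometric multiplicity = 3

Determining the block sizes for each eigenvalue:
  λ = 6: 3 blocks summing to 4 forces exactly one block of size 2 and the rest size 1 → block sizes [2, 1, 1]

Assembling the blocks gives a Jordan form
J =
  [6, 1, 0, 0]
  [0, 6, 0, 0]
  [0, 0, 6, 0]
  [0, 0, 0, 6]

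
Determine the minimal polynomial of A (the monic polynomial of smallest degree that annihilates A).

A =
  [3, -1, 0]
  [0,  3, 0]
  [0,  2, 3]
x^2 - 6*x + 9

The characteristic polynomial is χ_A(x) = (x - 3)^3, so the eigenvalues are known. The minimal polynomial is
  m_A(x) = Π_λ (x − λ)^{k_λ}
where k_λ is the size of the *largest* Jordan block for λ (equivalently, the smallest k with (A − λI)^k v = 0 for every generalised eigenvector v of λ).

  λ = 3: largest Jordan block has size 2, contributing (x − 3)^2

So m_A(x) = (x - 3)^2 = x^2 - 6*x + 9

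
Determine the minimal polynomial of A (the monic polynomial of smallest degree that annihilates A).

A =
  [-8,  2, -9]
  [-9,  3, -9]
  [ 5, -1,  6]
x^3 - x^2

The characteristic polynomial is χ_A(x) = x^2*(x - 1), so the eigenvalues are known. The minimal polynomial is
  m_A(x) = Π_λ (x − λ)^{k_λ}
where k_λ is the size of the *largest* Jordan block for λ (equivalently, the smallest k with (A − λI)^k v = 0 for every generalised eigenvector v of λ).

  λ = 0: largest Jordan block has size 2, contributing (x − 0)^2
  λ = 1: largest Jordan block has size 1, contributing (x − 1)

So m_A(x) = x^2*(x - 1) = x^3 - x^2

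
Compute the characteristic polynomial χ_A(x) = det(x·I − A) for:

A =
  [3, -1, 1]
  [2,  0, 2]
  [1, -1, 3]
x^3 - 6*x^2 + 12*x - 8

Expanding det(x·I − A) (e.g. by cofactor expansion or by noting that A is similar to its Jordan form J, which has the same characteristic polynomial as A) gives
  χ_A(x) = x^3 - 6*x^2 + 12*x - 8
which factors as (x - 2)^3. The eigenvalues (with algebraic multiplicities) are λ = 2 with multiplicity 3.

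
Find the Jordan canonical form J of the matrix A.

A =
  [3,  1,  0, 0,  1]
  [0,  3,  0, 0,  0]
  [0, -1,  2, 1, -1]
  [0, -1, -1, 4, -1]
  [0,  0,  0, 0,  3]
J_2(3) ⊕ J_2(3) ⊕ J_1(3)

The characteristic polynomial is
  det(x·I − A) = x^5 - 15*x^4 + 90*x^3 - 270*x^2 + 405*x - 243 = (x - 3)^5

Eigenvalues and multiplicities (the geometric multiplicity of λ is n − rank(A − λI), which equals the number of Jordan blocks for λ):
  λ = 3: algebraic multiplicity = 5, geometric multiplicity = 3

Determining the block sizes for each eigenvalue:
  λ = 3: with am = 5 and gm = 3, the partition is not yet determined (e.g. several partitions of 5 into 3 parts exist). Let N = A − (3)·I. Computing rank(N^1) = 2, rank(N^2) = 0; the number of blocks of size ≥ j is rank(N^{j−1}) − rank(N^j), giving [3, 2]. So we have 2 block(s) of size 2, 1 block(s) of size 1 → block sizes [2, 2, 1]

Assembling the blocks gives a Jordan form
J =
  [3, 1, 0, 0, 0]
  [0, 3, 0, 0, 0]
  [0, 0, 3, 1, 0]
  [0, 0, 0, 3, 0]
  [0, 0, 0, 0, 3]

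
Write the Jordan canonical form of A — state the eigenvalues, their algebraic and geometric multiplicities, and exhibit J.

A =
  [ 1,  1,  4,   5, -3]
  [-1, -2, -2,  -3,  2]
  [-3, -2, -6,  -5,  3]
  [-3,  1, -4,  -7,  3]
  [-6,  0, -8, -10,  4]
J_3(-2) ⊕ J_2(-2)

The characteristic polynomial is
  det(x·I − A) = x^5 + 10*x^4 + 40*x^3 + 80*x^2 + 80*x + 32 = (x + 2)^5

Eigenvalues and multiplicities (the geometric multiplicity of λ is n − rank(A − λI), which equals the number of Jordan blocks for λ):
  λ = -2: algebraic multiplicity = 5, geometric multiplicity = 2

Determining the block sizes for each eigenvalue:
  λ = -2: with am = 5 and gm = 2, the partition is not yet determined (e.g. several partitions of 5 into 2 parts exist). Let N = A − (-2)·I. Computing rank(N^1) = 3, rank(N^2) = 1, rank(N^3) = 0; the number of blocks of size ≥ j is rank(N^{j−1}) − rank(N^j), giving [2, 2, 1]. So we have 1 block(s) of size 3, 1 block(s) of size 2 → block sizes [3, 2]

Assembling the blocks gives a Jordan form
J =
  [-2,  1,  0,  0,  0]
  [ 0, -2,  1,  0,  0]
  [ 0,  0, -2,  0,  0]
  [ 0,  0,  0, -2,  1]
  [ 0,  0,  0,  0, -2]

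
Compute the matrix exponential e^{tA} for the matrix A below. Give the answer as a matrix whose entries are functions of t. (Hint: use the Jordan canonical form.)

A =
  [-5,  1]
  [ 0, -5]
e^{tA} =
  [exp(-5*t), t*exp(-5*t)]
  [0, exp(-5*t)]

Strategy: write A = P · J · P⁻¹ where J is a Jordan canonical form, so e^{tA} = P · e^{tJ} · P⁻¹, and e^{tJ} can be computed block-by-block.

A has Jordan form
J =
  [-5,  1]
  [ 0, -5]
(up to reordering of blocks).

Per-block formulas:
  For a 2×2 Jordan block J_2(-5): exp(t · J_2(-5)) = e^(-5t)·(I + t·N), where N is the 2×2 nilpotent shift.

After assembling e^{tJ} and conjugating by P, we get:

e^{tA} =
  [exp(-5*t), t*exp(-5*t)]
  [0, exp(-5*t)]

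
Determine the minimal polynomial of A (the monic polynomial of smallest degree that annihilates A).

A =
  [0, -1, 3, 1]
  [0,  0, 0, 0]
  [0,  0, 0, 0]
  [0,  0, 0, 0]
x^2

The characteristic polynomial is χ_A(x) = x^4, so the eigenvalues are known. The minimal polynomial is
  m_A(x) = Π_λ (x − λ)^{k_λ}
where k_λ is the size of the *largest* Jordan block for λ (equivalently, the smallest k with (A − λI)^k v = 0 for every generalised eigenvector v of λ).

  λ = 0: largest Jordan block has size 2, contributing (x − 0)^2

So m_A(x) = x^2 = x^2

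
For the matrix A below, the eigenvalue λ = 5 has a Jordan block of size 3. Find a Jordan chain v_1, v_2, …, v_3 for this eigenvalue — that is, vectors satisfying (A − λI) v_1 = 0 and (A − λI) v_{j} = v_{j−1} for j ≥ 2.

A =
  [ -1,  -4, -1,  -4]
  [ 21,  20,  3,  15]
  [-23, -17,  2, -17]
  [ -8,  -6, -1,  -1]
A Jordan chain for λ = 5 of length 3:
v_1 = (7, 0, -14, -7)ᵀ
v_2 = (-6, 21, -23, -8)ᵀ
v_3 = (1, 0, 0, 0)ᵀ

Let N = A − (5)·I. We want v_3 with N^3 v_3 = 0 but N^2 v_3 ≠ 0; then v_{j-1} := N · v_j for j = 3, …, 2.

Pick v_3 = (1, 0, 0, 0)ᵀ.
Then v_2 = N · v_3 = (-6, 21, -23, -8)ᵀ.
Then v_1 = N · v_2 = (7, 0, -14, -7)ᵀ.

Sanity check: (A − (5)·I) v_1 = (0, 0, 0, 0)ᵀ = 0. ✓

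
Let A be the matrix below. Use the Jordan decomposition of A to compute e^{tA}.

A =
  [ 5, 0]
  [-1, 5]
e^{tA} =
  [exp(5*t), 0]
  [-t*exp(5*t), exp(5*t)]

Strategy: write A = P · J · P⁻¹ where J is a Jordan canonical form, so e^{tA} = P · e^{tJ} · P⁻¹, and e^{tJ} can be computed block-by-block.

A has Jordan form
J =
  [5, 1]
  [0, 5]
(up to reordering of blocks).

Per-block formulas:
  For a 2×2 Jordan block J_2(5): exp(t · J_2(5)) = e^(5t)·(I + t·N), where N is the 2×2 nilpotent shift.

After assembling e^{tJ} and conjugating by P, we get:

e^{tA} =
  [exp(5*t), 0]
  [-t*exp(5*t), exp(5*t)]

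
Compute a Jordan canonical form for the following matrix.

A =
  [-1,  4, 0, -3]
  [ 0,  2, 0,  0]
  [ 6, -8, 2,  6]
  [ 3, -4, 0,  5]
J_2(2) ⊕ J_1(2) ⊕ J_1(2)

The characteristic polynomial is
  det(x·I − A) = x^4 - 8*x^3 + 24*x^2 - 32*x + 16 = (x - 2)^4

Eigenvalues and multiplicities (the geometric multiplicity of λ is n − rank(A − λI), which equals the number of Jordan blocks for λ):
  λ = 2: algebraic multiplicity = 4, geometric multiplicity = 3

Determining the block sizes for each eigenvalue:
  λ = 2: 3 blocks summing to 4 forces exactly one block of size 2 and the rest size 1 → block sizes [2, 1, 1]

Assembling the blocks gives a Jordan form
J =
  [2, 1, 0, 0]
  [0, 2, 0, 0]
  [0, 0, 2, 0]
  [0, 0, 0, 2]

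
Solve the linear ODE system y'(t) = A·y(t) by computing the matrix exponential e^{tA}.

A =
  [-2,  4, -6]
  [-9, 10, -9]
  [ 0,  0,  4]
e^{tA} =
  [-6*t*exp(4*t) + exp(4*t), 4*t*exp(4*t), -6*t*exp(4*t)]
  [-9*t*exp(4*t), 6*t*exp(4*t) + exp(4*t), -9*t*exp(4*t)]
  [0, 0, exp(4*t)]

Strategy: write A = P · J · P⁻¹ where J is a Jordan canonical form, so e^{tA} = P · e^{tJ} · P⁻¹, and e^{tJ} can be computed block-by-block.

A has Jordan form
J =
  [4, 1, 0]
  [0, 4, 0]
  [0, 0, 4]
(up to reordering of blocks).

Per-block formulas:
  For a 2×2 Jordan block J_2(4): exp(t · J_2(4)) = e^(4t)·(I + t·N), where N is the 2×2 nilpotent shift.
  For a 1×1 block at λ = 4: exp(t · [4]) = [e^(4t)].

After assembling e^{tJ} and conjugating by P, we get:

e^{tA} =
  [-6*t*exp(4*t) + exp(4*t), 4*t*exp(4*t), -6*t*exp(4*t)]
  [-9*t*exp(4*t), 6*t*exp(4*t) + exp(4*t), -9*t*exp(4*t)]
  [0, 0, exp(4*t)]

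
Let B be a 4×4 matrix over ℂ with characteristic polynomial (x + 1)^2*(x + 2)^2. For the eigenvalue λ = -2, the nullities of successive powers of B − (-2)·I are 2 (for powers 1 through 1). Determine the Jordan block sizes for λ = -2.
Block sizes for λ = -2: [1, 1]

From the dimensions of kernels of powers, the number of Jordan blocks of size at least j is d_j − d_{j−1} where d_j = dim ker(N^j) (with d_0 = 0). Computing the differences gives [2].
The number of blocks of size exactly k is (#blocks of size ≥ k) − (#blocks of size ≥ k + 1), so the partition is: 2 block(s) of size 1.
In nonincreasing order the block sizes are [1, 1].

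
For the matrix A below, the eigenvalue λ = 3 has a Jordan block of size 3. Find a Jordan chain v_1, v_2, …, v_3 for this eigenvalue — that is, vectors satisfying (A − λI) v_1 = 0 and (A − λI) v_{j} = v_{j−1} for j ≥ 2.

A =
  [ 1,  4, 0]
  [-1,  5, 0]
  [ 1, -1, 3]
A Jordan chain for λ = 3 of length 3:
v_1 = (0, 0, -1)ᵀ
v_2 = (-2, -1, 1)ᵀ
v_3 = (1, 0, 0)ᵀ

Let N = A − (3)·I. We want v_3 with N^3 v_3 = 0 but N^2 v_3 ≠ 0; then v_{j-1} := N · v_j for j = 3, …, 2.

Pick v_3 = (1, 0, 0)ᵀ.
Then v_2 = N · v_3 = (-2, -1, 1)ᵀ.
Then v_1 = N · v_2 = (0, 0, -1)ᵀ.

Sanity check: (A − (3)·I) v_1 = (0, 0, 0)ᵀ = 0. ✓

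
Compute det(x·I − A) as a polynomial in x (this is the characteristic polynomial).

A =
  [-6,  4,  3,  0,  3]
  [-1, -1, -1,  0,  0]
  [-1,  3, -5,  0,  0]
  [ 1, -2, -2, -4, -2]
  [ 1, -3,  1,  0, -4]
x^5 + 20*x^4 + 160*x^3 + 640*x^2 + 1280*x + 1024

Expanding det(x·I − A) (e.g. by cofactor expansion or by noting that A is similar to its Jordan form J, which has the same characteristic polynomial as A) gives
  χ_A(x) = x^5 + 20*x^4 + 160*x^3 + 640*x^2 + 1280*x + 1024
which factors as (x + 4)^5. The eigenvalues (with algebraic multiplicities) are λ = -4 with multiplicity 5.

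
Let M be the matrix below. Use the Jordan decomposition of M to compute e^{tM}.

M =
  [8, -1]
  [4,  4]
e^{tM} =
  [2*t*exp(6*t) + exp(6*t), -t*exp(6*t)]
  [4*t*exp(6*t), -2*t*exp(6*t) + exp(6*t)]

Strategy: write M = P · J · P⁻¹ where J is a Jordan canonical form, so e^{tM} = P · e^{tJ} · P⁻¹, and e^{tJ} can be computed block-by-block.

M has Jordan form
J =
  [6, 1]
  [0, 6]
(up to reordering of blocks).

Per-block formulas:
  For a 2×2 Jordan block J_2(6): exp(t · J_2(6)) = e^(6t)·(I + t·N), where N is the 2×2 nilpotent shift.

After assembling e^{tJ} and conjugating by P, we get:

e^{tM} =
  [2*t*exp(6*t) + exp(6*t), -t*exp(6*t)]
  [4*t*exp(6*t), -2*t*exp(6*t) + exp(6*t)]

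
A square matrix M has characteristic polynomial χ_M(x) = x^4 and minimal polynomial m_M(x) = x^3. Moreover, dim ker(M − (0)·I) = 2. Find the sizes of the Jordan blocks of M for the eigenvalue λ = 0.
Block sizes for λ = 0: [3, 1]

Step 1 — from the characteristic polynomial, algebraic multiplicity of λ = 0 is 4. From dim ker(M − (0)·I) = 2, there are exactly 2 Jordan blocks for λ = 0.
Step 2 — from the minimal polynomial, the factor (x − 0)^3 tells us the largest block for λ = 0 has size 3.
Step 3 — with total size 4, 2 blocks, and largest block 3, the block sizes (in nonincreasing order) are [3, 1].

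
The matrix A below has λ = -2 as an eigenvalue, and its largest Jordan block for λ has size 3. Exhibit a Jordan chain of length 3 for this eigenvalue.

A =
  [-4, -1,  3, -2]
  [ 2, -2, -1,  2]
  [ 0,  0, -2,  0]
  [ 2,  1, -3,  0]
A Jordan chain for λ = -2 of length 3:
v_1 = (-2, 0, 0, 2)ᵀ
v_2 = (-2, 2, 0, 2)ᵀ
v_3 = (1, 0, 0, 0)ᵀ

Let N = A − (-2)·I. We want v_3 with N^3 v_3 = 0 but N^2 v_3 ≠ 0; then v_{j-1} := N · v_j for j = 3, …, 2.

Pick v_3 = (1, 0, 0, 0)ᵀ.
Then v_2 = N · v_3 = (-2, 2, 0, 2)ᵀ.
Then v_1 = N · v_2 = (-2, 0, 0, 2)ᵀ.

Sanity check: (A − (-2)·I) v_1 = (0, 0, 0, 0)ᵀ = 0. ✓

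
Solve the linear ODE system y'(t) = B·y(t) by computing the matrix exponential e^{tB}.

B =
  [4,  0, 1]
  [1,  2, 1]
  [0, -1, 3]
e^{tB} =
  [t^2*exp(3*t)/2 + t*exp(3*t) + exp(3*t), -t^2*exp(3*t)/2, t^2*exp(3*t)/2 + t*exp(3*t)]
  [t*exp(3*t), -t*exp(3*t) + exp(3*t), t*exp(3*t)]
  [-t^2*exp(3*t)/2, t^2*exp(3*t)/2 - t*exp(3*t), -t^2*exp(3*t)/2 + exp(3*t)]

Strategy: write B = P · J · P⁻¹ where J is a Jordan canonical form, so e^{tB} = P · e^{tJ} · P⁻¹, and e^{tJ} can be computed block-by-block.

B has Jordan form
J =
  [3, 1, 0]
  [0, 3, 1]
  [0, 0, 3]
(up to reordering of blocks).

Per-block formulas:
  For a 3×3 Jordan block J_3(3): exp(t · J_3(3)) = e^(3t)·(I + t·N + (t^2/2)·N^2), where N is the 3×3 nilpotent shift.

After assembling e^{tJ} and conjugating by P, we get:

e^{tB} =
  [t^2*exp(3*t)/2 + t*exp(3*t) + exp(3*t), -t^2*exp(3*t)/2, t^2*exp(3*t)/2 + t*exp(3*t)]
  [t*exp(3*t), -t*exp(3*t) + exp(3*t), t*exp(3*t)]
  [-t^2*exp(3*t)/2, t^2*exp(3*t)/2 - t*exp(3*t), -t^2*exp(3*t)/2 + exp(3*t)]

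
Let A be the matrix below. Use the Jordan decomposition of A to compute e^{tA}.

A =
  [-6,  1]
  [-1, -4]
e^{tA} =
  [-t*exp(-5*t) + exp(-5*t), t*exp(-5*t)]
  [-t*exp(-5*t), t*exp(-5*t) + exp(-5*t)]

Strategy: write A = P · J · P⁻¹ where J is a Jordan canonical form, so e^{tA} = P · e^{tJ} · P⁻¹, and e^{tJ} can be computed block-by-block.

A has Jordan form
J =
  [-5,  1]
  [ 0, -5]
(up to reordering of blocks).

Per-block formulas:
  For a 2×2 Jordan block J_2(-5): exp(t · J_2(-5)) = e^(-5t)·(I + t·N), where N is the 2×2 nilpotent shift.

After assembling e^{tJ} and conjugating by P, we get:

e^{tA} =
  [-t*exp(-5*t) + exp(-5*t), t*exp(-5*t)]
  [-t*exp(-5*t), t*exp(-5*t) + exp(-5*t)]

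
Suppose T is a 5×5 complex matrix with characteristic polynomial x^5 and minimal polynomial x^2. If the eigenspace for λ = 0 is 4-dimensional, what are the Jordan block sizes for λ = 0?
Block sizes for λ = 0: [2, 1, 1, 1]

Step 1 — from the characteristic polynomial, algebraic multiplicity of λ = 0 is 5. From dim ker(T − (0)·I) = 4, there are exactly 4 Jordan blocks for λ = 0.
Step 2 — from the minimal polynomial, the factor (x − 0)^2 tells us the largest block for λ = 0 has size 2.
Step 3 — with total size 5, 4 blocks, and largest block 2, the block sizes (in nonincreasing order) are [2, 1, 1, 1].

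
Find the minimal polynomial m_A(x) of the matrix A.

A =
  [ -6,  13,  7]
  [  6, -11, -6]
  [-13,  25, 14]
x^3 + 3*x^2 - 9*x + 5

The characteristic polynomial is χ_A(x) = (x - 1)^2*(x + 5), so the eigenvalues are known. The minimal polynomial is
  m_A(x) = Π_λ (x − λ)^{k_λ}
where k_λ is the size of the *largest* Jordan block for λ (equivalently, the smallest k with (A − λI)^k v = 0 for every generalised eigenvector v of λ).

  λ = -5: largest Jordan block has size 1, contributing (x + 5)
  λ = 1: largest Jordan block has size 2, contributing (x − 1)^2

So m_A(x) = (x - 1)^2*(x + 5) = x^3 + 3*x^2 - 9*x + 5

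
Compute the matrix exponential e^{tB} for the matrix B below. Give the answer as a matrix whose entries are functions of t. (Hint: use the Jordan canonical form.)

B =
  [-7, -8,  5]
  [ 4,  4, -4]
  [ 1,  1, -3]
e^{tB} =
  [-t^2*exp(-2*t) - 5*t*exp(-2*t) + exp(-2*t), -3*t^2*exp(-2*t)/2 - 8*t*exp(-2*t), t^2*exp(-2*t) + 5*t*exp(-2*t)]
  [4*t*exp(-2*t), 6*t*exp(-2*t) + exp(-2*t), -4*t*exp(-2*t)]
  [-t^2*exp(-2*t) + t*exp(-2*t), -3*t^2*exp(-2*t)/2 + t*exp(-2*t), t^2*exp(-2*t) - t*exp(-2*t) + exp(-2*t)]

Strategy: write B = P · J · P⁻¹ where J is a Jordan canonical form, so e^{tB} = P · e^{tJ} · P⁻¹, and e^{tJ} can be computed block-by-block.

B has Jordan form
J =
  [-2,  1,  0]
  [ 0, -2,  1]
  [ 0,  0, -2]
(up to reordering of blocks).

Per-block formulas:
  For a 3×3 Jordan block J_3(-2): exp(t · J_3(-2)) = e^(-2t)·(I + t·N + (t^2/2)·N^2), where N is the 3×3 nilpotent shift.

After assembling e^{tJ} and conjugating by P, we get:

e^{tB} =
  [-t^2*exp(-2*t) - 5*t*exp(-2*t) + exp(-2*t), -3*t^2*exp(-2*t)/2 - 8*t*exp(-2*t), t^2*exp(-2*t) + 5*t*exp(-2*t)]
  [4*t*exp(-2*t), 6*t*exp(-2*t) + exp(-2*t), -4*t*exp(-2*t)]
  [-t^2*exp(-2*t) + t*exp(-2*t), -3*t^2*exp(-2*t)/2 + t*exp(-2*t), t^2*exp(-2*t) - t*exp(-2*t) + exp(-2*t)]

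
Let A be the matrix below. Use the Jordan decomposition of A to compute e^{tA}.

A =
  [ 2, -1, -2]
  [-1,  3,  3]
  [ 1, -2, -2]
e^{tA} =
  [t*exp(t) + exp(t), t^2*exp(t)/2 - t*exp(t), t^2*exp(t)/2 - 2*t*exp(t)]
  [-t*exp(t), -t^2*exp(t)/2 + 2*t*exp(t) + exp(t), -t^2*exp(t)/2 + 3*t*exp(t)]
  [t*exp(t), t^2*exp(t)/2 - 2*t*exp(t), t^2*exp(t)/2 - 3*t*exp(t) + exp(t)]

Strategy: write A = P · J · P⁻¹ where J is a Jordan canonical form, so e^{tA} = P · e^{tJ} · P⁻¹, and e^{tJ} can be computed block-by-block.

A has Jordan form
J =
  [1, 1, 0]
  [0, 1, 1]
  [0, 0, 1]
(up to reordering of blocks).

Per-block formulas:
  For a 3×3 Jordan block J_3(1): exp(t · J_3(1)) = e^(1t)·(I + t·N + (t^2/2)·N^2), where N is the 3×3 nilpotent shift.

After assembling e^{tJ} and conjugating by P, we get:

e^{tA} =
  [t*exp(t) + exp(t), t^2*exp(t)/2 - t*exp(t), t^2*exp(t)/2 - 2*t*exp(t)]
  [-t*exp(t), -t^2*exp(t)/2 + 2*t*exp(t) + exp(t), -t^2*exp(t)/2 + 3*t*exp(t)]
  [t*exp(t), t^2*exp(t)/2 - 2*t*exp(t), t^2*exp(t)/2 - 3*t*exp(t) + exp(t)]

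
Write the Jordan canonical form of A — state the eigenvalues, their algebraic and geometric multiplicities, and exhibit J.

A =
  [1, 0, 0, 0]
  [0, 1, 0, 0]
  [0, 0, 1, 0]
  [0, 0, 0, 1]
J_1(1) ⊕ J_1(1) ⊕ J_1(1) ⊕ J_1(1)

The characteristic polynomial is
  det(x·I − A) = x^4 - 4*x^3 + 6*x^2 - 4*x + 1 = (x - 1)^4

Eigenvalues and multiplicities (the geometric multiplicity of λ is n − rank(A − λI), which equals the number of Jordan blocks for λ):
  λ = 1: algebraic multiplicity = 4, geometric multiplicity = 4

Determining the block sizes for each eigenvalue:
  λ = 1: gm = am = 4, so every block has size 1 → block sizes [1, 1, 1, 1]

Assembling the blocks gives a Jordan form
J =
  [1, 0, 0, 0]
  [0, 1, 0, 0]
  [0, 0, 1, 0]
  [0, 0, 0, 1]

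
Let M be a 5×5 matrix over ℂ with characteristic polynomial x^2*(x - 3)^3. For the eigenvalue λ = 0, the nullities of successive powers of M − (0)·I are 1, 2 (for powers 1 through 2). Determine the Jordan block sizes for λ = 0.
Block sizes for λ = 0: [2]

From the dimensions of kernels of powers, the number of Jordan blocks of size at least j is d_j − d_{j−1} where d_j = dim ker(N^j) (with d_0 = 0). Computing the differences gives [1, 1].
The number of blocks of size exactly k is (#blocks of size ≥ k) − (#blocks of size ≥ k + 1), so the partition is: 1 block(s) of size 2.
In nonincreasing order the block sizes are [2].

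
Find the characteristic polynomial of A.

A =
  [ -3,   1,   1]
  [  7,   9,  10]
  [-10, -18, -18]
x^3 + 12*x^2 + 48*x + 64

Expanding det(x·I − A) (e.g. by cofactor expansion or by noting that A is similar to its Jordan form J, which has the same characteristic polynomial as A) gives
  χ_A(x) = x^3 + 12*x^2 + 48*x + 64
which factors as (x + 4)^3. The eigenvalues (with algebraic multiplicities) are λ = -4 with multiplicity 3.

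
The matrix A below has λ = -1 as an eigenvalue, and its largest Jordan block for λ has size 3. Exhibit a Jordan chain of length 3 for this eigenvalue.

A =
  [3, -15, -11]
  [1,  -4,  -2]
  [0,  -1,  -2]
A Jordan chain for λ = -1 of length 3:
v_1 = (1, 1, -1)ᵀ
v_2 = (4, 1, 0)ᵀ
v_3 = (1, 0, 0)ᵀ

Let N = A − (-1)·I. We want v_3 with N^3 v_3 = 0 but N^2 v_3 ≠ 0; then v_{j-1} := N · v_j for j = 3, …, 2.

Pick v_3 = (1, 0, 0)ᵀ.
Then v_2 = N · v_3 = (4, 1, 0)ᵀ.
Then v_1 = N · v_2 = (1, 1, -1)ᵀ.

Sanity check: (A − (-1)·I) v_1 = (0, 0, 0)ᵀ = 0. ✓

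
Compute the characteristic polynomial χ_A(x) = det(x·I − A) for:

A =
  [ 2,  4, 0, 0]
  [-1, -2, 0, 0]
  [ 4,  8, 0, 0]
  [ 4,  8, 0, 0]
x^4

Expanding det(x·I − A) (e.g. by cofactor expansion or by noting that A is similar to its Jordan form J, which has the same characteristic polynomial as A) gives
  χ_A(x) = x^4
which factors as x^4. The eigenvalues (with algebraic multiplicities) are λ = 0 with multiplicity 4.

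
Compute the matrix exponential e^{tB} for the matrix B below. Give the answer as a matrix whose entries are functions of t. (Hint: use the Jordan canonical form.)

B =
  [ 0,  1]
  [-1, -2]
e^{tB} =
  [t*exp(-t) + exp(-t), t*exp(-t)]
  [-t*exp(-t), -t*exp(-t) + exp(-t)]

Strategy: write B = P · J · P⁻¹ where J is a Jordan canonical form, so e^{tB} = P · e^{tJ} · P⁻¹, and e^{tJ} can be computed block-by-block.

B has Jordan form
J =
  [-1,  1]
  [ 0, -1]
(up to reordering of blocks).

Per-block formulas:
  For a 2×2 Jordan block J_2(-1): exp(t · J_2(-1)) = e^(-1t)·(I + t·N), where N is the 2×2 nilpotent shift.

After assembling e^{tJ} and conjugating by P, we get:

e^{tB} =
  [t*exp(-t) + exp(-t), t*exp(-t)]
  [-t*exp(-t), -t*exp(-t) + exp(-t)]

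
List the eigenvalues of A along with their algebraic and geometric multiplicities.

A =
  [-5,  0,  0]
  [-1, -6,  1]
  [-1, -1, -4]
λ = -5: alg = 3, geom = 2

Step 1 — factor the characteristic polynomial to read off the algebraic multiplicities:
  χ_A(x) = (x + 5)^3

Step 2 — compute geometric multiplicities via the rank-nullity identity g(λ) = n − rank(A − λI):
  rank(A − (-5)·I) = 1, so dim ker(A − (-5)·I) = n − 1 = 2

Summary:
  λ = -5: algebraic multiplicity = 3, geometric multiplicity = 2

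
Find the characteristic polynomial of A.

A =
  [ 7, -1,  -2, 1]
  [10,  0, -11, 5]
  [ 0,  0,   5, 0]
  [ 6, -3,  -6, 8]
x^4 - 20*x^3 + 150*x^2 - 500*x + 625

Expanding det(x·I − A) (e.g. by cofactor expansion or by noting that A is similar to its Jordan form J, which has the same characteristic polynomial as A) gives
  χ_A(x) = x^4 - 20*x^3 + 150*x^2 - 500*x + 625
which factors as (x - 5)^4. The eigenvalues (with algebraic multiplicities) are λ = 5 with multiplicity 4.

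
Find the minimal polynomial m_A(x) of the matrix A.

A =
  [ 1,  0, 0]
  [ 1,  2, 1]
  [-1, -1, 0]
x^2 - 2*x + 1

The characteristic polynomial is χ_A(x) = (x - 1)^3, so the eigenvalues are known. The minimal polynomial is
  m_A(x) = Π_λ (x − λ)^{k_λ}
where k_λ is the size of the *largest* Jordan block for λ (equivalently, the smallest k with (A − λI)^k v = 0 for every generalised eigenvector v of λ).

  λ = 1: largest Jordan block has size 2, contributing (x − 1)^2

So m_A(x) = (x - 1)^2 = x^2 - 2*x + 1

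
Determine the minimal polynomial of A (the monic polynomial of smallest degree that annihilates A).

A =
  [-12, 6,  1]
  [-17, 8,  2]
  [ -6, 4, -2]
x^3 + 6*x^2 + 12*x + 8

The characteristic polynomial is χ_A(x) = (x + 2)^3, so the eigenvalues are known. The minimal polynomial is
  m_A(x) = Π_λ (x − λ)^{k_λ}
where k_λ is the size of the *largest* Jordan block for λ (equivalently, the smallest k with (A − λI)^k v = 0 for every generalised eigenvector v of λ).

  λ = -2: largest Jordan block has size 3, contributing (x + 2)^3

So m_A(x) = (x + 2)^3 = x^3 + 6*x^2 + 12*x + 8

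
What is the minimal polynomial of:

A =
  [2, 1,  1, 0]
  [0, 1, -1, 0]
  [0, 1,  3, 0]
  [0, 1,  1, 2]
x^2 - 4*x + 4

The characteristic polynomial is χ_A(x) = (x - 2)^4, so the eigenvalues are known. The minimal polynomial is
  m_A(x) = Π_λ (x − λ)^{k_λ}
where k_λ is the size of the *largest* Jordan block for λ (equivalently, the smallest k with (A − λI)^k v = 0 for every generalised eigenvector v of λ).

  λ = 2: largest Jordan block has size 2, contributing (x − 2)^2

So m_A(x) = (x - 2)^2 = x^2 - 4*x + 4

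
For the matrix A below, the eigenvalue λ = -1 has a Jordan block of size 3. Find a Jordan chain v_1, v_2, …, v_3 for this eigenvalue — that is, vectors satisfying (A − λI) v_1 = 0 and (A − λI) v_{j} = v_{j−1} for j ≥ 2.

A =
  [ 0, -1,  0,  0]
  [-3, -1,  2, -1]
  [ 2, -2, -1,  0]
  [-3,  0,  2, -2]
A Jordan chain for λ = -1 of length 3:
v_1 = (4, 4, 8, 4)ᵀ
v_2 = (1, -3, 2, -3)ᵀ
v_3 = (1, 0, 0, 0)ᵀ

Let N = A − (-1)·I. We want v_3 with N^3 v_3 = 0 but N^2 v_3 ≠ 0; then v_{j-1} := N · v_j for j = 3, …, 2.

Pick v_3 = (1, 0, 0, 0)ᵀ.
Then v_2 = N · v_3 = (1, -3, 2, -3)ᵀ.
Then v_1 = N · v_2 = (4, 4, 8, 4)ᵀ.

Sanity check: (A − (-1)·I) v_1 = (0, 0, 0, 0)ᵀ = 0. ✓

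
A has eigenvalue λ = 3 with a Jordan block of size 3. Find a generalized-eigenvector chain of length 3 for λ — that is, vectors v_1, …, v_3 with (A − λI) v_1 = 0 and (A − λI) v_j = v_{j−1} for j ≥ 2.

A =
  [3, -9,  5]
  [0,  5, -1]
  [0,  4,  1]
A Jordan chain for λ = 3 of length 3:
v_1 = (2, 0, 0)ᵀ
v_2 = (-9, 2, 4)ᵀ
v_3 = (0, 1, 0)ᵀ

Let N = A − (3)·I. We want v_3 with N^3 v_3 = 0 but N^2 v_3 ≠ 0; then v_{j-1} := N · v_j for j = 3, …, 2.

Pick v_3 = (0, 1, 0)ᵀ.
Then v_2 = N · v_3 = (-9, 2, 4)ᵀ.
Then v_1 = N · v_2 = (2, 0, 0)ᵀ.

Sanity check: (A − (3)·I) v_1 = (0, 0, 0)ᵀ = 0. ✓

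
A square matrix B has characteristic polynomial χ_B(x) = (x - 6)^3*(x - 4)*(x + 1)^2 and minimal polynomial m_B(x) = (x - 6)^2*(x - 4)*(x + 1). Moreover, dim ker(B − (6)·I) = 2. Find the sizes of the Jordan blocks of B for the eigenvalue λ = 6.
Block sizes for λ = 6: [2, 1]

Step 1 — from the characteristic polynomial, algebraic multiplicity of λ = 6 is 3. From dim ker(B − (6)·I) = 2, there are exactly 2 Jordan blocks for λ = 6.
Step 2 — from the minimal polynomial, the factor (x − 6)^2 tells us the largest block for λ = 6 has size 2.
Step 3 — with total size 3, 2 blocks, and largest block 2, the block sizes (in nonincreasing order) are [2, 1].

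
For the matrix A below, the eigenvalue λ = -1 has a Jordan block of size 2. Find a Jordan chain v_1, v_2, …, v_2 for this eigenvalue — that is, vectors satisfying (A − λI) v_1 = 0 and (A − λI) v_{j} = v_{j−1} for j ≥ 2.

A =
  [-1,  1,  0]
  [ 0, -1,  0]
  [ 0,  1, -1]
A Jordan chain for λ = -1 of length 2:
v_1 = (1, 0, 1)ᵀ
v_2 = (0, 1, 0)ᵀ

Let N = A − (-1)·I. We want v_2 with N^2 v_2 = 0 but N^1 v_2 ≠ 0; then v_{j-1} := N · v_j for j = 2, …, 2.

Pick v_2 = (0, 1, 0)ᵀ.
Then v_1 = N · v_2 = (1, 0, 1)ᵀ.

Sanity check: (A − (-1)·I) v_1 = (0, 0, 0)ᵀ = 0. ✓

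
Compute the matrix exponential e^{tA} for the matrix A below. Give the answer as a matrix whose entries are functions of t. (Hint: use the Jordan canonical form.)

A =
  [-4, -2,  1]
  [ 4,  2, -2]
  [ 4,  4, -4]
e^{tA} =
  [-2*t*exp(-2*t) + exp(-2*t), -2*t*exp(-2*t), t*exp(-2*t)]
  [4*t*exp(-2*t), 4*t*exp(-2*t) + exp(-2*t), -2*t*exp(-2*t)]
  [4*t*exp(-2*t), 4*t*exp(-2*t), -2*t*exp(-2*t) + exp(-2*t)]

Strategy: write A = P · J · P⁻¹ where J is a Jordan canonical form, so e^{tA} = P · e^{tJ} · P⁻¹, and e^{tJ} can be computed block-by-block.

A has Jordan form
J =
  [-2,  1,  0]
  [ 0, -2,  0]
  [ 0,  0, -2]
(up to reordering of blocks).

Per-block formulas:
  For a 2×2 Jordan block J_2(-2): exp(t · J_2(-2)) = e^(-2t)·(I + t·N), where N is the 2×2 nilpotent shift.
  For a 1×1 block at λ = -2: exp(t · [-2]) = [e^(-2t)].

After assembling e^{tJ} and conjugating by P, we get:

e^{tA} =
  [-2*t*exp(-2*t) + exp(-2*t), -2*t*exp(-2*t), t*exp(-2*t)]
  [4*t*exp(-2*t), 4*t*exp(-2*t) + exp(-2*t), -2*t*exp(-2*t)]
  [4*t*exp(-2*t), 4*t*exp(-2*t), -2*t*exp(-2*t) + exp(-2*t)]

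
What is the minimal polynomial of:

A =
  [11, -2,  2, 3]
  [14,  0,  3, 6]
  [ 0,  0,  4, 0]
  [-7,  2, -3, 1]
x^3 - 12*x^2 + 48*x - 64

The characteristic polynomial is χ_A(x) = (x - 4)^4, so the eigenvalues are known. The minimal polynomial is
  m_A(x) = Π_λ (x − λ)^{k_λ}
where k_λ is the size of the *largest* Jordan block for λ (equivalently, the smallest k with (A − λI)^k v = 0 for every generalised eigenvector v of λ).

  λ = 4: largest Jordan block has size 3, contributing (x − 4)^3

So m_A(x) = (x - 4)^3 = x^3 - 12*x^2 + 48*x - 64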